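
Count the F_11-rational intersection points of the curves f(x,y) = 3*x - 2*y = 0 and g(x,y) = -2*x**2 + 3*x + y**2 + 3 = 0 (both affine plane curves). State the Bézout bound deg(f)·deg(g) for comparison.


Common zeros: ∅; count = 0; Bézout bound = 2.

deg(f) = 1, deg(g) = 2, so Bézout bound = 2.
Scan x ∈ F_11. For each x, list the y ∈ F_11 with f(x, y) ≡ 0 and those with g(x, y) ≡ 0 (mod 11); the common zeros in that column are the intersection.
  x = 0: f ≡ 0 at y ∈ {0}; g ≡ 0 at y ∈ ∅; common: ∅.
  x = 1: f ≡ 0 at y ∈ {7}; g ≡ 0 at y ∈ ∅; common: ∅.
  x = 2: f ≡ 0 at y ∈ {3}; g ≡ 0 at y ∈ ∅; common: ∅.
  x = 3: f ≡ 0 at y ∈ {10}; g ≡ 0 at y ∈ ∅; common: ∅.
  x = 4: f ≡ 0 at y ∈ {6}; g ≡ 0 at y ∈ ∅; common: ∅.
  x = 5: f ≡ 0 at y ∈ {2}; g ≡ 0 at y ∈ ∅; common: ∅.
  x = 6: f ≡ 0 at y ∈ {9}; g ≡ 0 at y ∈ ∅; common: ∅.
  x = 7: f ≡ 0 at y ∈ {5}; g ≡ 0 at y ∈ ∅; common: ∅.
  x = 8: f ≡ 0 at y ∈ {1}; g ≡ 0 at y ∈ ∅; common: ∅.
  x = 9: f ≡ 0 at y ∈ {8}; g ≡ 0 at y ∈ {0}; common: ∅.
  x = 10: f ≡ 0 at y ∈ {4}; g ≡ 0 at y ∈ ∅; common: ∅.
Collecting: common zeros = ∅, so the count is 0.
Comparison with the Bézout bound: 0 ≤ 2 = deg(f)·deg(g), as expected for curves with no common component (the affine F_11-count falls short of the bound because intersections may lie at infinity, over extension fields, or carry multiplicity).


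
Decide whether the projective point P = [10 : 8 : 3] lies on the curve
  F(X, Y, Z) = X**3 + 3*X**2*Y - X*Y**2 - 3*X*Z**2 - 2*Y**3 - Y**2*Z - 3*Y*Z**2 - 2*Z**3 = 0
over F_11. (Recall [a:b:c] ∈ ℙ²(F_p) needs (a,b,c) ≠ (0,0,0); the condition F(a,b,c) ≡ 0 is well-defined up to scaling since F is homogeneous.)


F(10,8,3) ≡ 3 (mod 11); P is NOT on the curve.

Evaluate F(10, 8, 3) term-by-term (mod 11).
  X**3 ↦ 1·1000·1·1 = 1000
  3*X**2*Y ↦ 3·100·8·1 = 2400
  -X*Y**2 ↦ -1·10·64·1 = -640
  -3*X*Z**2 ↦ -3·10·1·9 = -270
  -2*Y**3 ↦ -2·1·512·1 = -1024
  -Y**2*Z ↦ -1·1·64·3 = -192
  -3*Y*Z**2 ↦ -3·1·8·9 = -216
  -2*Z**3 ↦ -2·1·1·27 = -54
Sum: F(10, 8, 3) = (1000) + (2400) + (-640) + (-270) + (-1024) + (-192) + (-216) + (-54) = 1004.
Reducing mod 11: 1004 ≡ 3 (mod 11).
Since F(a, b, c) ≡ 3 ≠ 0 (mod 11), P does NOT lie on the curve.


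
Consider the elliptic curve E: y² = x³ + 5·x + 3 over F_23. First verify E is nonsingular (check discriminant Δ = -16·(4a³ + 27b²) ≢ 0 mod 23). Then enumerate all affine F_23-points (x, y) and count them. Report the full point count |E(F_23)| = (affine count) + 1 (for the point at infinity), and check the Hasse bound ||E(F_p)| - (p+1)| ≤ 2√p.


Affine points = {(0, 7), (0, 16), (1, 3), (1, 20), (4, 8), (4, 15), (7, 6), (7, 17), (8, 7), (8, 16), (9, 8), (9, 15), (10, 8), (10, 15), (11, 3), (11, 20), (15, 7), (15, 16), (16, 4), (16, 19), (21, 10), (21, 13)}; affine count = 22; |E(F_23)| = 23.

Discriminant check: Δ ∝ 4a³ + 27b² = 4·5³ + 27·3² = 4·125 + 27·9 ≡ 7 (mod 23). Nonzero ⇒ E is nonsingular.
For each x ∈ F_23, compute rhs = x³ + 5·x + 3 mod 23, then count y ∈ F_23 with y² ≡ rhs.
  x = 0: rhs = 3, matching y values: 7, 16 (2 points).
  x = 1: rhs = 9, matching y values: 3, 20 (2 points).
  x = 2: rhs = 21, matching y values: none (0 points).
  x = 3: rhs = 22, matching y values: none (0 points).
  x = 4: rhs = 18, matching y values: 8, 15 (2 points).
  x = 5: rhs = 15, matching y values: none (0 points).
  x = 6: rhs = 19, matching y values: none (0 points).
  x = 7: rhs = 13, matching y values: 6, 17 (2 points).
  x = 8: rhs = 3, matching y values: 7, 16 (2 points).
  x = 9: rhs = 18, matching y values: 8, 15 (2 points).
  x = 10: rhs = 18, matching y values: 8, 15 (2 points).
  x = 11: rhs = 9, matching y values: 3, 20 (2 points).
  x = 12: rhs = 20, matching y values: none (0 points).
  x = 13: rhs = 11, matching y values: none (0 points).
  x = 14: rhs = 11, matching y values: none (0 points).
  x = 15: rhs = 3, matching y values: 7, 16 (2 points).
  x = 16: rhs = 16, matching y values: 4, 19 (2 points).
  x = 17: rhs = 10, matching y values: none (0 points).
  x = 18: rhs = 14, matching y values: none (0 points).
  x = 19: rhs = 11, matching y values: none (0 points).
  x = 20: rhs = 7, matching y values: none (0 points).
  x = 21: rhs = 8, matching y values: 10, 13 (2 points).
  x = 22: rhs = 20, matching y values: none (0 points).
Total affine count: 22.
Full point count |E(F_23)| = 22 + 1 = 23.
Hasse bound: |23 − (23+1)| = |-1| = 1 ≤ 2√23 ≈ 9.5917 ✓.


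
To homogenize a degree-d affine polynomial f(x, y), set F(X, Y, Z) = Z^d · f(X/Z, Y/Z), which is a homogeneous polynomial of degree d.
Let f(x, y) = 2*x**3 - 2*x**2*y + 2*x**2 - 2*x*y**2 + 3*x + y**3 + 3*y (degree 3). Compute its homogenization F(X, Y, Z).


F(X, Y, Z) = 2*X**3 - 2*X**2*Y + 2*X**2*Z - 2*X*Y**2 + 3*X*Z**2 + Y**3 + 3*Y*Z**2

deg(f) = 3.
Substitute x = X/Z, y = Y/Z into f, then multiply by Z^3.
  monomial 2·x^3·y^0 ↦ 2·X^3·Y^0·Z^0.
  monomial -2·x^2·y^1 ↦ -2·X^2·Y^1·Z^0.
  monomial 2·x^2·y^0 ↦ 2·X^2·Y^0·Z^1.
  monomial -2·x^1·y^2 ↦ -2·X^1·Y^2·Z^0.
  monomial 3·x^1·y^0 ↦ 3·X^1·Y^0·Z^2.
  monomial 1·x^0·y^3 ↦ 1·X^0·Y^3·Z^0.
  monomial 3·x^0·y^1 ↦ 3·X^0·Y^1·Z^2.
Collecting: F(X, Y, Z) = 2*X**3 - 2*X**2*Y + 2*X**2*Z - 2*X*Y**2 + 3*X*Z**2 + Y**3 + 3*Y*Z**2.


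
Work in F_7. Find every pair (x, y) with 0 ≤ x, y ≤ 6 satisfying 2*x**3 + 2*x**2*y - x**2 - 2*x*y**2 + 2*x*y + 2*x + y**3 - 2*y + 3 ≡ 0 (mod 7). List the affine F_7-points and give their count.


Affine F_7-points: {(0, 2), (1, 1), (1, 3), (1, 5), (4, 1), (4, 2), (4, 5), (5, 0), (5, 1), (5, 2)}; count = 10.

For each of the 49 pairs (x, y) ∈ F_7², evaluate f(x, y) mod 7. Record the zeros.
  x = 0: [0↦3, 1↦2, 2↦0, 3↦3, 4↦3, 5↦6, 6↦4]  zeros at y ∈ {2}
  x = 1: [0↦6, 1↦0, 2↦3, 3↦0, 4↦4, 5↦0, 6↦1]  zeros at y ∈ {1, 3, 5}
  x = 2: [0↦5, 1↦5, 2↦3, 3↦5, 4↦3, 5↦3, 6↦4]  zeros at y ∈ ∅
  x = 3: [0↦5, 1↦1, 2↦5, 3↦2, 4↦5, 5↦6, 6↦4]  zeros at y ∈ ∅
  x = 4: [0↦4, 1↦0, 2↦0, 3↦3, 4↦1, 5↦0, 6↦6]  zeros at y ∈ {1, 2, 5}
  x = 5: [0↦0, 1↦0, 2↦0, 3↦6, 4↦3, 5↦4, 6↦1]  zeros at y ∈ {0, 1, 2}
  x = 6: [0↦5, 1↦6, 2↦3, 3↦2, 4↦2, 5↦2, 6↦1]  zeros at y ∈ ∅
Collecting zeros: affine points = {(0, 2), (1, 1), (1, 3), (1, 5), (4, 1), (4, 2), (4, 5), (5, 0), (5, 1), (5, 2)}.
Total count |C(F_7)_aff| = 10.


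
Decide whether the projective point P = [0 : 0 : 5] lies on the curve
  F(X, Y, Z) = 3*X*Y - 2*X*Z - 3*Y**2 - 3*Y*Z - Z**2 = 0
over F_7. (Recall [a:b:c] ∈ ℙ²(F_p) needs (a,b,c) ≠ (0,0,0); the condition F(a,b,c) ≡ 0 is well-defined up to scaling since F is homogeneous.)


F(0,0,5) ≡ 3 (mod 7); P is NOT on the curve.

Evaluate F(0, 0, 5) term-by-term (mod 7).
  3*X*Y ↦ 3·0·0·1 = 0
  -2*X*Z ↦ -2·0·1·5 = 0
  -3*Y**2 ↦ -3·1·0·1 = 0
  -3*Y*Z ↦ -3·1·0·5 = 0
  -Z**2 ↦ -1·1·1·25 = -25
Sum: F(0, 0, 5) = (0) + (0) + (0) + (0) + (-25) = -25.
Reducing mod 7: -25 ≡ 3 (mod 7).
Since F(a, b, c) ≡ 3 ≠ 0 (mod 7), P does NOT lie on the curve.


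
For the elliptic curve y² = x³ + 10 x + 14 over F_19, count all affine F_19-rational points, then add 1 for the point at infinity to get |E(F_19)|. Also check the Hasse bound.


Affine points = {(1, 5), (1, 14), (2, 2), (2, 17), (4, 2), (4, 17), (6, 9), (6, 10), (7, 3), (7, 16), (8, 6), (8, 13), (9, 4), (9, 15), (11, 7), (11, 12), (12, 0), (13, 2), (13, 17), (15, 9), (15, 10), (17, 9), (17, 10)}; affine count = 23; |E(F_19)| = 24.

Discriminant check: Δ ∝ 4a³ + 27b² = 4·10³ + 27·14² = 4·1000 + 27·196 ≡ 1 (mod 19). Nonzero ⇒ E is nonsingular.
For each x ∈ F_19, compute rhs = x³ + 10·x + 14 mod 19, then count y ∈ F_19 with y² ≡ rhs.
  x = 0: rhs = 14, matching y values: none (0 points).
  x = 1: rhs = 6, matching y values: 5, 14 (2 points).
  x = 2: rhs = 4, matching y values: 2, 17 (2 points).
  x = 3: rhs = 14, matching y values: none (0 points).
  x = 4: rhs = 4, matching y values: 2, 17 (2 points).
  x = 5: rhs = 18, matching y values: none (0 points).
  x = 6: rhs = 5, matching y values: 9, 10 (2 points).
  x = 7: rhs = 9, matching y values: 3, 16 (2 points).
  x = 8: rhs = 17, matching y values: 6, 13 (2 points).
  x = 9: rhs = 16, matching y values: 4, 15 (2 points).
  x = 10: rhs = 12, matching y values: none (0 points).
  x = 11: rhs = 11, matching y values: 7, 12 (2 points).
  x = 12: rhs = 0, matching y values: 0 (1 points).
  x = 13: rhs = 4, matching y values: 2, 17 (2 points).
  x = 14: rhs = 10, matching y values: none (0 points).
  x = 15: rhs = 5, matching y values: 9, 10 (2 points).
  x = 16: rhs = 14, matching y values: none (0 points).
  x = 17: rhs = 5, matching y values: 9, 10 (2 points).
  x = 18: rhs = 3, matching y values: none (0 points).
Total affine count: 23.
Full point count |E(F_19)| = 23 + 1 = 24.
Hasse bound: |24 − (19+1)| = |4| = 4 ≤ 2√19 ≈ 8.7178 ✓.


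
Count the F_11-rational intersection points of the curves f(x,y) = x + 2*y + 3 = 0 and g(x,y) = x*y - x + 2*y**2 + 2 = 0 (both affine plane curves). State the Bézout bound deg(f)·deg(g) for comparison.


Common zeros: {(9, 5)}; count = 1; Bézout bound = 2.

deg(f) = 1, deg(g) = 2, so Bézout bound = 2.
Scan x ∈ F_11. For each x, list the y ∈ F_11 with f(x, y) ≡ 0 and those with g(x, y) ≡ 0 (mod 11); the common zeros in that column are the intersection.
  x = 0: f ≡ 0 at y ∈ {4}; g ≡ 0 at y ∈ ∅; common: ∅.
  x = 1: f ≡ 0 at y ∈ {9}; g ≡ 0 at y ∈ {2, 3}; common: ∅.
  x = 2: f ≡ 0 at y ∈ {3}; g ≡ 0 at y ∈ {0, 10}; common: ∅.
  x = 3: f ≡ 0 at y ∈ {8}; g ≡ 0 at y ∈ ∅; common: ∅.
  x = 4: f ≡ 0 at y ∈ {2}; g ≡ 0 at y ∈ ∅; common: ∅.
  x = 5: f ≡ 0 at y ∈ {7}; g ≡ 0 at y ∈ {6, 8}; common: ∅.
  x = 6: f ≡ 0 at y ∈ {1}; g ≡ 0 at y ∈ ∅; common: ∅.
  x = 7: f ≡ 0 at y ∈ {6}; g ≡ 0 at y ∈ {4, 9}; common: ∅.
  x = 8: f ≡ 0 at y ∈ {0}; g ≡ 0 at y ∈ ∅; common: ∅.
  x = 9: f ≡ 0 at y ∈ {5}; g ≡ 0 at y ∈ {5, 7}; common: {5}.
  x = 10: f ≡ 0 at y ∈ {10}; g ≡ 0 at y ∈ ∅; common: ∅.
Collecting: common zeros = {(9, 5)}, so the count is 1.
Comparison with the Bézout bound: 1 ≤ 2 = deg(f)·deg(g), as expected for curves with no common component (the affine F_11-count falls short of the bound because intersections may lie at infinity, over extension fields, or carry multiplicity).


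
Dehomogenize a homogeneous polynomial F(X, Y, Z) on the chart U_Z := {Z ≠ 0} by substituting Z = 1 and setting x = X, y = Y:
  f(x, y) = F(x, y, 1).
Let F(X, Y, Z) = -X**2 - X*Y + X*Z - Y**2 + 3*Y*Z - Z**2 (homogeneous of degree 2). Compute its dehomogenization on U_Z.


f(x, y) = -x**2 - x*y + x - y**2 + 3*y - 1

On U_Z we set Z = 1. Each monomial c·X^i·Y^j·Z^k in F becomes c·x^i·y^j·1^k = c·x^i·y^j.
Substituting Z = 1: F(X, Y, 1) = -x**2 - x*y + x - y**2 + 3*y - 1.
Note: deg(f) ≤ deg(F) = 2; strict inequality happens when F is divisible by Z (lost terms).


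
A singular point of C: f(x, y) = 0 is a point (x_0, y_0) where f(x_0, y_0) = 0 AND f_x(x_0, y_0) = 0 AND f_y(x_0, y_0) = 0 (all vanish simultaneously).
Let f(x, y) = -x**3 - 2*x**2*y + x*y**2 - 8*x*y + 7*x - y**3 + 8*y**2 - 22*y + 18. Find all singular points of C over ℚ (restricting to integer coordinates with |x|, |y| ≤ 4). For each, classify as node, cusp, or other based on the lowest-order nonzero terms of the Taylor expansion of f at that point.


Singular points: {(-1, 2)}; classification: node.

Compute partial derivatives:
  f_x = -3*x**2 - 4*x*y + y**2 - 8*y + 7.
  f_y = -2*x**2 + 2*x*y - 8*x - 3*y**2 + 16*y - 22.
Scan x_0 ∈ {−4, ..., 4}. For each x_0, f_y(x_0, y) is a polynomial in y; find its integer roots y ∈ {−4, ..., 4}, then test f_x and f at those candidates.
  x = -4: f_y(-4, y) = -3*y**2 + 8*y - 22; no integer root y with |y| ≤ 4.
  x = -3: f_y(-3, y) = -3*y**2 + 10*y - 16; no integer root y with |y| ≤ 4.
  x = -2: f_y(-2, y) = -3*y**2 + 12*y - 14; no integer root y with |y| ≤ 4.
  x = -1: f_y(-1, y) = -3*y**2 + 14*y - 16; vanishes at y ∈ {2}. (-1, 2): f_x = 0, f = 0 — SINGULAR.
  x = 0: f_y(0, y) = -3*y**2 + 16*y - 22; no integer root y with |y| ≤ 4.
  x = 1: f_y(1, y) = -3*y**2 + 18*y - 32; no integer root y with |y| ≤ 4.
  x = 2: f_y(2, y) = -3*y**2 + 20*y - 46; no integer root y with |y| ≤ 4.
  x = 3: f_y(3, y) = -3*y**2 + 22*y - 64; no integer root y with |y| ≤ 4.
  x = 4: f_y(4, y) = -3*y**2 + 24*y - 86; no integer root y with |y| ≤ 4.
Only singular point on the grid: (-1, 2).
Classify: substitute x = -1 + u, y = 2 + v and expand: f = -u**3 - 2*u**2*v - u**2 + u*v**2 - v**3 + v**2.
No constant or linear terms (consistent with a singular point). Quadratic part: -u**2 + v**2. Cubic part: -u**3 - 2*u**2*v + u*v**2 - v**3.
The quadratic part v**2 - u**2 = (v − u)(v + u) splits into two distinct linear factors, so there are two distinct tangent lines y − 2 = ±(x − -1) — this is a node (ordinary double point).
Classification: node.


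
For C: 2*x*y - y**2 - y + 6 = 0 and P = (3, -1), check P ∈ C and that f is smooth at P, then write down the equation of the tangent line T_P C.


Tangent line at P: -2*x + 7*y + 13 = 0.

Step 1: f(3, -1) = 0, so P lies on C.
Step 2: partial derivatives
  f_x(x, y) = 2*y, f_y(x, y) = 2*x - 2*y - 1.
  f_x(P) = -2, f_y(P) = 7 (gradient nonzero, so P is smooth).
Step 3: tangent line at P: -2·(x − 3) + 7·(y − -1) = 0.
Expanding: -2*x + 7*y + 13 = 0.


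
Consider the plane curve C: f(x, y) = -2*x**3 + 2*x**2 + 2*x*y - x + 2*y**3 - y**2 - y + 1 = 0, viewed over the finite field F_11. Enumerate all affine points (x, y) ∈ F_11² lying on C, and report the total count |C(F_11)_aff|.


Affine F_11-points: {(0, 2), (1, 0), (1, 8), (1, 9), (2, 5), (2, 7), (3, 3), (4, 0), (4, 3), (5, 3), (5, 5), (5, 9), (6, 4), (6, 9), (7, 0)}; count = 15.

For each of the 121 pairs (x, y) ∈ F_11², evaluate f(x, y) mod 11. Record the zeros.
  x = 0: [0↦1, 1↦1, 2↦0, 3↦10, 4↦10, 5↦1, 6↦6, 7↦4, 8↦7, 9↦5, 10↦10]  zeros at y ∈ {2}
  x = 1: [0↦0, 1↦2, 2↦3, 3↦4, 4↦6, 5↦10, 6↦6, 7↦6, 8↦0, 9↦0, 10↦7]  zeros at y ∈ {0, 8, 9}
  x = 2: [0↦2, 1↦6, 2↦9, 3↦1, 4↦5, 5↦0, 6↦9, 7↦0, 8↦7, 9↦9, 10↦7]  zeros at y ∈ {5, 7}
  x = 3: [0↦6, 1↦1, 2↦6, 3↦0, 4↦6, 5↦3, 6↦3, 7↦7, 8↦5, 9↦9, 10↦9]  zeros at y ∈ {3}
  x = 4: [0↦0, 1↦8, 2↦4, 3↦0, 4↦8, 5↦7, 6↦9, 7↦4, 8↦4, 9↦10, 10↦1]  zeros at y ∈ {0, 3}
  x = 5: [0↦5, 1↦4, 2↦2, 3↦0, 4↦10, 5↦0, 6↦4, 7↦1, 8↦3, 9↦0, 10↦4]  zeros at y ∈ {3, 5, 9}
  x = 6: [0↦9, 1↦10, 2↦10, 3↦10, 4↦0, 5↦3, 6↦9, 7↦8, 8↦1, 9↦0, 10↦6]  zeros at y ∈ {4, 9}
  x = 7: [0↦0, 1↦3, 2↦5, 3↦7, 4↦10, 5↦4, 6↦1, 7↦2, 8↦8, 9↦9, 10↦6]  zeros at y ∈ {0}
  x = 8: [0↦10, 1↦4, 2↦8, 3↦1, 4↦6, 5↦2, 6↦1, 7↦4, 8↦1, 9↦4, 10↦3]  zeros at y ∈ ∅
  x = 9: [0↦5, 1↦1, 2↦7, 3↦2, 4↦9, 5↦7, 6↦8, 7↦2, 8↦1, 9↦6, 10↦7]  zeros at y ∈ ∅
  x = 10: [0↦6, 1↦4, 2↦1, 3↦9, 4↦7, 5↦7, 6↦10, 7↦6, 8↦7, 9↦3, 10↦6]  zeros at y ∈ ∅
Collecting zeros: affine points = {(0, 2), (1, 0), (1, 8), (1, 9), (2, 5), (2, 7), (3, 3), (4, 0), (4, 3), (5, 3), (5, 5), (5, 9), (6, 4), (6, 9), (7, 0)}.
Total count |C(F_11)_aff| = 15.


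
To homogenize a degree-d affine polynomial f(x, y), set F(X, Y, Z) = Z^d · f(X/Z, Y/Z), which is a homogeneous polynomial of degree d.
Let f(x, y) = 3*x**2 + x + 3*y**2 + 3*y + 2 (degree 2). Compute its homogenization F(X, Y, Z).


F(X, Y, Z) = 3*X**2 + X*Z + 3*Y**2 + 3*Y*Z + 2*Z**2

deg(f) = 2.
Substitute x = X/Z, y = Y/Z into f, then multiply by Z^2.
  monomial 3·x^2·y^0 ↦ 3·X^2·Y^0·Z^0.
  monomial 1·x^1·y^0 ↦ 1·X^1·Y^0·Z^1.
  monomial 3·x^0·y^2 ↦ 3·X^0·Y^2·Z^0.
  monomial 3·x^0·y^1 ↦ 3·X^0·Y^1·Z^1.
  monomial 2·x^0·y^0 ↦ 2·X^0·Y^0·Z^2.
Collecting: F(X, Y, Z) = 3*X**2 + X*Z + 3*Y**2 + 3*Y*Z + 2*Z**2.


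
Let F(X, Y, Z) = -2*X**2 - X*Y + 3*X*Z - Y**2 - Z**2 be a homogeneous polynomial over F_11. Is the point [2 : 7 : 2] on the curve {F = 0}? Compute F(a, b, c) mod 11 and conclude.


F(2,7,2) ≡ 3 (mod 11); P is NOT on the curve.

Evaluate F(2, 7, 2) term-by-term (mod 11).
  -2*X**2 ↦ -2·4·1·1 = -8
  -X*Y ↦ -1·2·7·1 = -14
  3*X*Z ↦ 3·2·1·2 = 12
  -Y**2 ↦ -1·1·49·1 = -49
  -Z**2 ↦ -1·1·1·4 = -4
Sum: F(2, 7, 2) = (-8) + (-14) + (12) + (-49) + (-4) = -63.
Reducing mod 11: -63 ≡ 3 (mod 11).
Since F(a, b, c) ≡ 3 ≠ 0 (mod 11), P does NOT lie on the curve.


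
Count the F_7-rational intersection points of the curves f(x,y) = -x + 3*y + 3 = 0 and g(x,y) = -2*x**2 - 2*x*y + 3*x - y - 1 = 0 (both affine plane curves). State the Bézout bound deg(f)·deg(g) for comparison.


Common zeros: {(0, 6)}; count = 1; Bézout bound = 2.

deg(f) = 1, deg(g) = 2, so Bézout bound = 2.
Scan x ∈ F_7. For each x, list the y ∈ F_7 with f(x, y) ≡ 0 and those with g(x, y) ≡ 0 (mod 7); the common zeros in that column are the intersection.
  x = 0: f ≡ 0 at y ∈ {6}; g ≡ 0 at y ∈ {6}; common: {6}.
  x = 1: f ≡ 0 at y ∈ {4}; g ≡ 0 at y ∈ {0}; common: ∅.
  x = 2: f ≡ 0 at y ∈ {2}; g ≡ 0 at y ∈ {5}; common: ∅.
  x = 3: f ≡ 0 at y ∈ {0}; g ≡ 0 at y ∈ ∅; common: ∅.
  x = 4: f ≡ 0 at y ∈ {5}; g ≡ 0 at y ∈ {0}; common: ∅.
  x = 5: f ≡ 0 at y ∈ {3}; g ≡ 0 at y ∈ {5}; common: ∅.
  x = 6: f ≡ 0 at y ∈ {1}; g ≡ 0 at y ∈ {6}; common: ∅.
Collecting: common zeros = {(0, 6)}, so the count is 1.
Comparison with the Bézout bound: 1 ≤ 2 = deg(f)·deg(g), as expected for curves with no common component (the affine F_7-count falls short of the bound because intersections may lie at infinity, over extension fields, or carry multiplicity).


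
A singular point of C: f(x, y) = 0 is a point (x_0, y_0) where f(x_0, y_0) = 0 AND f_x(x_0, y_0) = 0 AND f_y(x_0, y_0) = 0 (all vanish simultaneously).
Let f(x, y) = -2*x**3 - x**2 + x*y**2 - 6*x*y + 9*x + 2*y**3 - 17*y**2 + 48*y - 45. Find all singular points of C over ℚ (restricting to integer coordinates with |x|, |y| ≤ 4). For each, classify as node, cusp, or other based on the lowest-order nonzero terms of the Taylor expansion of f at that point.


Singular points: {(0, 3)}; classification: node.

Compute partial derivatives:
  f_x = -6*x**2 - 2*x + y**2 - 6*y + 9.
  f_y = 2*x*y - 6*x + 6*y**2 - 34*y + 48.
Scan x_0 ∈ {−4, ..., 4}. For each x_0, f_y(x_0, y) is a polynomial in y; find its integer roots y ∈ {−4, ..., 4}, then test f_x and f at those candidates.
  x = -4: f_y(-4, y) = 6*y**2 - 42*y + 72; vanishes at y ∈ {3, 4}. (-4, 3): f_x = -88 ≠ 0; (-4, 4): f_x = -87 ≠ 0.
  x = -3: f_y(-3, y) = 6*y**2 - 40*y + 66; vanishes at y ∈ {3}. (-3, 3): f_x = -48 ≠ 0.
  x = -2: f_y(-2, y) = 6*y**2 - 38*y + 60; vanishes at y ∈ {3}. (-2, 3): f_x = -20 ≠ 0.
  x = -1: f_y(-1, y) = 6*y**2 - 36*y + 54; vanishes at y ∈ {3}. (-1, 3): f_x = -4 ≠ 0.
  x = 0: f_y(0, y) = 6*y**2 - 34*y + 48; vanishes at y ∈ {3}. (0, 3): f_x = 0, f = 0 — SINGULAR.
  x = 1: f_y(1, y) = 6*y**2 - 32*y + 42; vanishes at y ∈ {3}. (1, 3): f_x = -8 ≠ 0.
  x = 2: f_y(2, y) = 6*y**2 - 30*y + 36; vanishes at y ∈ {2, 3}. (2, 2): f_x = -27 ≠ 0; (2, 3): f_x = -28 ≠ 0.
  x = 3: f_y(3, y) = 6*y**2 - 28*y + 30; vanishes at y ∈ {3}. (3, 3): f_x = -60 ≠ 0.
  x = 4: f_y(4, y) = 6*y**2 - 26*y + 24; vanishes at y ∈ {3}. (4, 3): f_x = -104 ≠ 0.
Only singular point on the grid: (0, 3).
Classify: substitute x = 0 + u, y = 3 + v and expand: f = -2*u**3 - u**2 + u*v**2 + 2*v**3 + v**2.
No constant or linear terms (consistent with a singular point). Quadratic part: -u**2 + v**2. Cubic part: -2*u**3 + u*v**2 + 2*v**3.
The quadratic part v**2 - u**2 = (v − u)(v + u) splits into two distinct linear factors, so there are two distinct tangent lines y − 3 = ±(x − 0) — this is a node (ordinary double point).
Classification: node.


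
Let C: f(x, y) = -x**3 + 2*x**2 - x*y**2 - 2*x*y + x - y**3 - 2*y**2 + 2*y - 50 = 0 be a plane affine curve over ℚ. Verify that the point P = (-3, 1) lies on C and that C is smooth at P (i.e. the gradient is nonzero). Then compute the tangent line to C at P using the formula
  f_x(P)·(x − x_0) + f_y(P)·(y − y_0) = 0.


Tangent line at P: -41*x + 7*y - 130 = 0.

Step 1: f(-3, 1) = 0, so P lies on C.
Step 2: partial derivatives
  f_x(x, y) = -3*x**2 + 4*x - y**2 - 2*y + 1, f_y(x, y) = -2*x*y - 2*x - 3*y**2 - 4*y + 2.
  f_x(P) = -41, f_y(P) = 7 (gradient nonzero, so P is smooth).
Step 3: tangent line at P: -41·(x − -3) + 7·(y − 1) = 0.
Expanding: -41*x + 7*y - 130 = 0.


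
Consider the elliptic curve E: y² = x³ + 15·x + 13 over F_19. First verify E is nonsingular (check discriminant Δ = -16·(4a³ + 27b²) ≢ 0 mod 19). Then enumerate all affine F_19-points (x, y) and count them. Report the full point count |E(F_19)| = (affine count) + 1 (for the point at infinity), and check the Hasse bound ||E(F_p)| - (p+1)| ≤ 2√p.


Affine points = {(3, 3), (3, 16), (4, 2), (4, 17), (5, 2), (5, 17), (7, 9), (7, 10), (10, 2), (10, 17), (13, 7), (13, 12), (16, 6), (16, 13), (18, 4), (18, 15)}; affine count = 16; |E(F_19)| = 17.

Discriminant check: Δ ∝ 4a³ + 27b² = 4·15³ + 27·13² = 4·3375 + 27·169 ≡ 13 (mod 19). Nonzero ⇒ E is nonsingular.
For each x ∈ F_19, compute rhs = x³ + 15·x + 13 mod 19, then count y ∈ F_19 with y² ≡ rhs.
  x = 0: rhs = 13, matching y values: none (0 points).
  x = 1: rhs = 10, matching y values: none (0 points).
  x = 2: rhs = 13, matching y values: none (0 points).
  x = 3: rhs = 9, matching y values: 3, 16 (2 points).
  x = 4: rhs = 4, matching y values: 2, 17 (2 points).
  x = 5: rhs = 4, matching y values: 2, 17 (2 points).
  x = 6: rhs = 15, matching y values: none (0 points).
  x = 7: rhs = 5, matching y values: 9, 10 (2 points).
  x = 8: rhs = 18, matching y values: none (0 points).
  x = 9: rhs = 3, matching y values: none (0 points).
  x = 10: rhs = 4, matching y values: 2, 17 (2 points).
  x = 11: rhs = 8, matching y values: none (0 points).
  x = 12: rhs = 2, matching y values: none (0 points).
  x = 13: rhs = 11, matching y values: 7, 12 (2 points).
  x = 14: rhs = 3, matching y values: none (0 points).
  x = 15: rhs = 3, matching y values: none (0 points).
  x = 16: rhs = 17, matching y values: 6, 13 (2 points).
  x = 17: rhs = 13, matching y values: none (0 points).
  x = 18: rhs = 16, matching y values: 4, 15 (2 points).
Total affine count: 16.
Full point count |E(F_19)| = 16 + 1 = 17.
Hasse bound: |17 − (19+1)| = |-3| = 3 ≤ 2√19 ≈ 8.7178 ✓.


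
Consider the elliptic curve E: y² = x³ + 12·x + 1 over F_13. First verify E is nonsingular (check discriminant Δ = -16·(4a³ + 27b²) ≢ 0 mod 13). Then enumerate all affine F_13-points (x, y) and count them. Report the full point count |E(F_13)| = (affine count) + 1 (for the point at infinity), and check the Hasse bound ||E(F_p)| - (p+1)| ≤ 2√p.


Affine points = {(0, 1), (0, 12), (1, 1), (1, 12), (3, 5), (3, 8), (4, 3), (4, 10), (5, 2), (5, 11), (6, 4), (6, 9), (7, 5), (7, 8), (10, 4), (10, 9), (12, 1), (12, 12)}; affine count = 18; |E(F_13)| = 19.

Discriminant check: Δ ∝ 4a³ + 27b² = 4·12³ + 27·1² = 4·1728 + 27·1 ≡ 10 (mod 13). Nonzero ⇒ E is nonsingular.
For each x ∈ F_13, compute rhs = x³ + 12·x + 1 mod 13, then count y ∈ F_13 with y² ≡ rhs.
  x = 0: rhs = 1, matching y values: 1, 12 (2 points).
  x = 1: rhs = 1, matching y values: 1, 12 (2 points).
  x = 2: rhs = 7, matching y values: none (0 points).
  x = 3: rhs = 12, matching y values: 5, 8 (2 points).
  x = 4: rhs = 9, matching y values: 3, 10 (2 points).
  x = 5: rhs = 4, matching y values: 2, 11 (2 points).
  x = 6: rhs = 3, matching y values: 4, 9 (2 points).
  x = 7: rhs = 12, matching y values: 5, 8 (2 points).
  x = 8: rhs = 11, matching y values: none (0 points).
  x = 9: rhs = 6, matching y values: none (0 points).
  x = 10: rhs = 3, matching y values: 4, 9 (2 points).
  x = 11: rhs = 8, matching y values: none (0 points).
  x = 12: rhs = 1, matching y values: 1, 12 (2 points).
Total affine count: 18.
Full point count |E(F_13)| = 18 + 1 = 19.
Hasse bound: |19 − (13+1)| = |5| = 5 ≤ 2√13 ≈ 7.2111 ✓.


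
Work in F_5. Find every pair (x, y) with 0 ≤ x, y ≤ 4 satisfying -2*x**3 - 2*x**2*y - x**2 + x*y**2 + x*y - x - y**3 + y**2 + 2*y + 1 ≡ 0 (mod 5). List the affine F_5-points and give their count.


Affine F_5-points: {(2, 2), (3, 0), (3, 1), (3, 3), (4, 4)}; count = 5.

For each of the 25 pairs (x, y) ∈ F_5², evaluate f(x, y) mod 5. Record the zeros.
  x = 0: [0↦1, 1↦3, 2↦1, 3↦4, 4↦1]  zeros at y ∈ ∅
  x = 1: [0↦2, 1↦4, 2↦4, 3↦1, 4↦4]  zeros at y ∈ ∅
  x = 2: [0↦4, 1↦2, 2↦0, 3↦2, 4↦2]  zeros at y ∈ {2}
  x = 3: [0↦0, 1↦0, 2↦2, 3↦0, 4↦3]  zeros at y ∈ {0, 1, 3}
  x = 4: [0↦3, 1↦1, 2↦3, 3↦3, 4↦0]  zeros at y ∈ {4}
Collecting zeros: affine points = {(2, 2), (3, 0), (3, 1), (3, 3), (4, 4)}.
Total count |C(F_5)_aff| = 5.


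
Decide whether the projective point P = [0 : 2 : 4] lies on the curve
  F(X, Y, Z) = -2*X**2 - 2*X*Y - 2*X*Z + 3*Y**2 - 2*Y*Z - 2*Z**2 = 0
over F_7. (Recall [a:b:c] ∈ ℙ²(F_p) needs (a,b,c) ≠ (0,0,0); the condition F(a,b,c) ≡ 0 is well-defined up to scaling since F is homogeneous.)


F(0,2,4) ≡ 6 (mod 7); P is NOT on the curve.

Evaluate F(0, 2, 4) term-by-term (mod 7).
  -2*X**2 ↦ -2·0·1·1 = 0
  -2*X*Y ↦ -2·0·2·1 = 0
  -2*X*Z ↦ -2·0·1·4 = 0
  3*Y**2 ↦ 3·1·4·1 = 12
  -2*Y*Z ↦ -2·1·2·4 = -16
  -2*Z**2 ↦ -2·1·1·16 = -32
Sum: F(0, 2, 4) = (0) + (0) + (0) + (12) + (-16) + (-32) = -36.
Reducing mod 7: -36 ≡ 6 (mod 7).
Since F(a, b, c) ≡ 6 ≠ 0 (mod 7), P does NOT lie on the curve.


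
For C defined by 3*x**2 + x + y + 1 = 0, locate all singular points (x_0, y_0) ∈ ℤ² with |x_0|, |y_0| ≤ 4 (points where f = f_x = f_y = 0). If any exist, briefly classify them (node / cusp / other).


No singular points in the scanned grid; C is smooth there.

Compute partial derivatives:
  f_x = 6*x + 1.
  f_y = 1.
f_y = 1 is a nonzero constant, so f_y never vanishes: no point (x, y) can satisfy f = f_x = f_y = 0. In particular no (x, y) ∈ {−4, ..., 4}² is singular; the curve is smooth.


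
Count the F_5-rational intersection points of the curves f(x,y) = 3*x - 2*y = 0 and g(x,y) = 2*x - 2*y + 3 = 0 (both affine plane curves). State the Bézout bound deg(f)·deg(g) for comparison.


Common zeros: {(3, 2)}; count = 1; Bézout bound = 1.

deg(f) = 1, deg(g) = 1, so Bézout bound = 1.
Scan x ∈ F_5. For each x, list the y ∈ F_5 with f(x, y) ≡ 0 and those with g(x, y) ≡ 0 (mod 5); the common zeros in that column are the intersection.
  x = 0: f ≡ 0 at y ∈ {0}; g ≡ 0 at y ∈ {4}; common: ∅.
  x = 1: f ≡ 0 at y ∈ {4}; g ≡ 0 at y ∈ {0}; common: ∅.
  x = 2: f ≡ 0 at y ∈ {3}; g ≡ 0 at y ∈ {1}; common: ∅.
  x = 3: f ≡ 0 at y ∈ {2}; g ≡ 0 at y ∈ {2}; common: {2}.
  x = 4: f ≡ 0 at y ∈ {1}; g ≡ 0 at y ∈ {3}; common: ∅.
Collecting: common zeros = {(3, 2)}, so the count is 1.
Comparison with the Bézout bound: 1 ≤ 1 = deg(f)·deg(g), as expected for curves with no common component (the bound is attained).


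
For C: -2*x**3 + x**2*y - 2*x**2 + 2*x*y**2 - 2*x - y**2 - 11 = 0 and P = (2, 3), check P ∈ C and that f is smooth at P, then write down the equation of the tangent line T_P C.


Tangent line at P: -4*x + 22*y - 58 = 0.

Step 1: f(2, 3) = 0, so P lies on C.
Step 2: partial derivatives
  f_x(x, y) = -6*x**2 + 2*x*y - 4*x + 2*y**2 - 2, f_y(x, y) = x**2 + 4*x*y - 2*y.
  f_x(P) = -4, f_y(P) = 22 (gradient nonzero, so P is smooth).
Step 3: tangent line at P: -4·(x − 2) + 22·(y − 3) = 0.
Expanding: -4*x + 22*y - 58 = 0.


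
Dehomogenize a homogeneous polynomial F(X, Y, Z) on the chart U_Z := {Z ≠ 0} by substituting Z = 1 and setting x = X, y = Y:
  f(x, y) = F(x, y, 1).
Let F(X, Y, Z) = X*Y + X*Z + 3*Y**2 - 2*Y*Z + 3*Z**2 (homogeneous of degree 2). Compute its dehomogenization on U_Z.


f(x, y) = x*y + x + 3*y**2 - 2*y + 3

On U_Z we set Z = 1. Each monomial c·X^i·Y^j·Z^k in F becomes c·x^i·y^j·1^k = c·x^i·y^j.
Substituting Z = 1: F(X, Y, 1) = x*y + x + 3*y**2 - 2*y + 3.
Note: deg(f) ≤ deg(F) = 2; strict inequality happens when F is divisible by Z (lost terms).


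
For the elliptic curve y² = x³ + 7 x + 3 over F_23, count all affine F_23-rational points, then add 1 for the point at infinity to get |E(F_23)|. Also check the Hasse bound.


Affine points = {(0, 7), (0, 16), (2, 5), (2, 18), (4, 7), (4, 16), (5, 5), (5, 18), (6, 10), (6, 13), (7, 2), (7, 21), (9, 6), (9, 17), (11, 10), (11, 13), (14, 4), (14, 19), (16, 5), (16, 18), (18, 2), (18, 21), (19, 7), (19, 16), (20, 1), (20, 22), (21, 2), (21, 21), (22, 8), (22, 15)}; affine count = 30; |E(F_23)| = 31.

Discriminant check: Δ ∝ 4a³ + 27b² = 4·7³ + 27·3² = 4·343 + 27·9 ≡ 5 (mod 23). Nonzero ⇒ E is nonsingular.
For each x ∈ F_23, compute rhs = x³ + 7·x + 3 mod 23, then count y ∈ F_23 with y² ≡ rhs.
  x = 0: rhs = 3, matching y values: 7, 16 (2 points).
  x = 1: rhs = 11, matching y values: none (0 points).
  x = 2: rhs = 2, matching y values: 5, 18 (2 points).
  x = 3: rhs = 5, matching y values: none (0 points).
  x = 4: rhs = 3, matching y values: 7, 16 (2 points).
  x = 5: rhs = 2, matching y values: 5, 18 (2 points).
  x = 6: rhs = 8, matching y values: 10, 13 (2 points).
  x = 7: rhs = 4, matching y values: 2, 21 (2 points).
  x = 8: rhs = 19, matching y values: none (0 points).
  x = 9: rhs = 13, matching y values: 6, 17 (2 points).
  x = 10: rhs = 15, matching y values: none (0 points).
  x = 11: rhs = 8, matching y values: 10, 13 (2 points).
  x = 12: rhs = 21, matching y values: none (0 points).
  x = 13: rhs = 14, matching y values: none (0 points).
  x = 14: rhs = 16, matching y values: 4, 19 (2 points).
  x = 15: rhs = 10, matching y values: none (0 points).
  x = 16: rhs = 2, matching y values: 5, 18 (2 points).
  x = 17: rhs = 21, matching y values: none (0 points).
  x = 18: rhs = 4, matching y values: 2, 21 (2 points).
  x = 19: rhs = 3, matching y values: 7, 16 (2 points).
  x = 20: rhs = 1, matching y values: 1, 22 (2 points).
  x = 21: rhs = 4, matching y values: 2, 21 (2 points).
  x = 22: rhs = 18, matching y values: 8, 15 (2 points).
Total affine count: 30.
Full point count |E(F_23)| = 30 + 1 = 31.
Hasse bound: |31 − (23+1)| = |7| = 7 ≤ 2√23 ≈ 9.5917 ✓.


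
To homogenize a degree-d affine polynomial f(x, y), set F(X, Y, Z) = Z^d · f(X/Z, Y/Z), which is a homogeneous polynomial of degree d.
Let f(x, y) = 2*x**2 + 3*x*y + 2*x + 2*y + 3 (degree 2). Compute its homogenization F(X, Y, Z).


F(X, Y, Z) = 2*X**2 + 3*X*Y + 2*X*Z + 2*Y*Z + 3*Z**2

deg(f) = 2.
Substitute x = X/Z, y = Y/Z into f, then multiply by Z^2.
  monomial 2·x^2·y^0 ↦ 2·X^2·Y^0·Z^0.
  monomial 3·x^1·y^1 ↦ 3·X^1·Y^1·Z^0.
  monomial 2·x^1·y^0 ↦ 2·X^1·Y^0·Z^1.
  monomial 2·x^0·y^1 ↦ 2·X^0·Y^1·Z^1.
  monomial 3·x^0·y^0 ↦ 3·X^0·Y^0·Z^2.
Collecting: F(X, Y, Z) = 2*X**2 + 3*X*Y + 2*X*Z + 2*Y*Z + 3*Z**2.


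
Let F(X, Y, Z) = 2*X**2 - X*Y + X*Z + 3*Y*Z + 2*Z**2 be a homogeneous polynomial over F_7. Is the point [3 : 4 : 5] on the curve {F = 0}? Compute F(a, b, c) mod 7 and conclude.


F(3,4,5) ≡ 5 (mod 7); P is NOT on the curve.

Evaluate F(3, 4, 5) term-by-term (mod 7).
  2*X**2 ↦ 2·9·1·1 = 18
  -X*Y ↦ -1·3·4·1 = -12
  X*Z ↦ 1·3·1·5 = 15
  3*Y*Z ↦ 3·1·4·5 = 60
  2*Z**2 ↦ 2·1·1·25 = 50
Sum: F(3, 4, 5) = (18) + (-12) + (15) + (60) + (50) = 131.
Reducing mod 7: 131 ≡ 5 (mod 7).
Since F(a, b, c) ≡ 5 ≠ 0 (mod 7), P does NOT lie on the curve.


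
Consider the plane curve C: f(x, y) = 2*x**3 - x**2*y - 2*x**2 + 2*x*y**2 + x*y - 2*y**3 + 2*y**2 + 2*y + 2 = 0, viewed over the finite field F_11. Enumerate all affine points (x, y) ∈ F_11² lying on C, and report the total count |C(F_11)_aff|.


Affine F_11-points: {(0, 7), (0, 9), (2, 4), (3, 3), (3, 4), (3, 8), (5, 2), (5, 7), (5, 8), (8, 8), (9, 0), (9, 4), (9, 6), (10, 10)}; count = 14.

For each of the 121 pairs (x, y) ∈ F_11², evaluate f(x, y) mod 11. Record the zeros.
  x = 0: [0↦2, 1↦4, 2↦9, 3↦5, 4↦2, 5↦10, 6↦6, 7↦0, 8↦2, 9↦0, 10↦4]  zeros at y ∈ {7, 9}
  x = 1: [0↦2, 1↦6, 2↦6, 3↦1, 4↦1, 5↦5, 6↦1, 7↦10, 8↦9, 9↦8, 10↦6]  zeros at y ∈ ∅
  x = 2: [0↦10, 1↦3, 2↦7, 3↦10, 4↦0, 5↦9, 6↦3, 7↦3, 8↦8, 9↦6, 10↦7]  zeros at y ∈ {4}
  x = 3: [0↦5, 1↦7, 2↦2, 3↦0, 4↦0, 5↦1, 6↦2, 7↦2, 8↦0, 9↦6, 10↦8]  zeros at y ∈ {3, 4, 8}
  x = 4: [0↦10, 1↦8, 2↦3, 3↦5, 4↦2, 5↦4, 6↦10, 7↦8, 8↦8, 9↦9, 10↦10]  zeros at y ∈ ∅
  x = 5: [0↦4, 1↦7, 2↦0, 3↦4, 4↦7, 5↦8, 6↦6, 7↦0, 8↦0, 9↦5, 10↦3]  zeros at y ∈ {2, 7, 8}
  x = 6: [0↦10, 1↦5, 2↦5, 3↦9, 4↦5, 5↦3, 6↦2, 7↦1, 8↦10, 9↦6, 10↦10]  zeros at y ∈ ∅
  x = 7: [0↦7, 1↦3, 2↦8, 3↦10, 4↦8, 5↦1, 6↦10, 7↦1, 8↦6, 9↦2, 10↦10]  zeros at y ∈ ∅
  x = 8: [0↦7, 1↦2, 2↦10, 3↦8, 4↦6, 5↦3, 6↦9, 7↦1, 8↦0, 9↦5, 10↦4]  zeros at y ∈ {8}
  x = 9: [0↦0, 1↦3, 2↦1, 3↦4, 4↦0, 5↦10, 6↦0, 7↦2, 8↦4, 9↦5, 10↦4]  zeros at y ∈ {0, 4, 6}
  x = 10: [0↦9, 1↦7, 2↦4, 3↦10, 4↦2, 5↦1, 6↦6, 7↦5, 8↦8, 9↦3, 10↦0]  zeros at y ∈ {10}
Collecting zeros: affine points = {(0, 7), (0, 9), (2, 4), (3, 3), (3, 4), (3, 8), (5, 2), (5, 7), (5, 8), (8, 8), (9, 0), (9, 4), (9, 6), (10, 10)}.
Total count |C(F_11)_aff| = 14.


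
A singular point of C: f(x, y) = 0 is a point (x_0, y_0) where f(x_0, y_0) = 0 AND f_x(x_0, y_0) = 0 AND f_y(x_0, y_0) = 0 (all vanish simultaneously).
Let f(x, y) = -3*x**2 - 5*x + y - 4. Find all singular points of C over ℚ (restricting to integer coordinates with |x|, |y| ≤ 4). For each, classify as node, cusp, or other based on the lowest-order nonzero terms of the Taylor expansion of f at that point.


No singular points in the scanned grid; C is smooth there.

Compute partial derivatives:
  f_x = -6*x - 5.
  f_y = 1.
f_y = 1 is a nonzero constant, so f_y never vanishes: no point (x, y) can satisfy f = f_x = f_y = 0. In particular no (x, y) ∈ {−4, ..., 4}² is singular; the curve is smooth.


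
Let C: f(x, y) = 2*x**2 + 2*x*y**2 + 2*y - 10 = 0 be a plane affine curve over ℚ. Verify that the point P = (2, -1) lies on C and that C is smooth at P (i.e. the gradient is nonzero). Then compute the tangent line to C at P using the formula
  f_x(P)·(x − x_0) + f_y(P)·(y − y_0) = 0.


Tangent line at P: 10*x - 6*y - 26 = 0.

Step 1: f(2, -1) = 0, so P lies on C.
Step 2: partial derivatives
  f_x(x, y) = 4*x + 2*y**2, f_y(x, y) = 4*x*y + 2.
  f_x(P) = 10, f_y(P) = -6 (gradient nonzero, so P is smooth).
Step 3: tangent line at P: 10·(x − 2) + -6·(y − -1) = 0.
Expanding: 10*x - 6*y - 26 = 0.


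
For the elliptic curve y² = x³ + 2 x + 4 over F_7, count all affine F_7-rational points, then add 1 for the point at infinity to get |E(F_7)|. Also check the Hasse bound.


Affine points = {(0, 2), (0, 5), (1, 0), (2, 3), (2, 4), (3, 3), (3, 4), (6, 1), (6, 6)}; affine count = 9; |E(F_7)| = 10.

Discriminant check: Δ ∝ 4a³ + 27b² = 4·2³ + 27·4² = 4·8 + 27·16 ≡ 2 (mod 7). Nonzero ⇒ E is nonsingular.
For each x ∈ F_7, compute rhs = x³ + 2·x + 4 mod 7, then count y ∈ F_7 with y² ≡ rhs.
  x = 0: rhs = 4, matching y values: 2, 5 (2 points).
  x = 1: rhs = 0, matching y values: 0 (1 points).
  x = 2: rhs = 2, matching y values: 3, 4 (2 points).
  x = 3: rhs = 2, matching y values: 3, 4 (2 points).
  x = 4: rhs = 6, matching y values: none (0 points).
  x = 5: rhs = 6, matching y values: none (0 points).
  x = 6: rhs = 1, matching y values: 1, 6 (2 points).
Total affine count: 9.
Full point count |E(F_7)| = 9 + 1 = 10.
Hasse bound: |10 − (7+1)| = |2| = 2 ≤ 2√7 ≈ 5.2915 ✓.


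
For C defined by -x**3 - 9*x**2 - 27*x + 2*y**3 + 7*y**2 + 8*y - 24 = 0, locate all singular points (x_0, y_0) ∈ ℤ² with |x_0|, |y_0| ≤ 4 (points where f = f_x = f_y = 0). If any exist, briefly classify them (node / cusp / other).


Singular points: {(-3, -1)}; classification: cusp.

Compute partial derivatives:
  f_x = -3*x**2 - 18*x - 27.
  f_y = 6*y**2 + 14*y + 8.
Scan x_0 ∈ {−4, ..., 4}. For each x_0, f_y(x_0, y) is a polynomial in y; find its integer roots y ∈ {−4, ..., 4}, then test f_x and f at those candidates.
  x = -4: f_y(-4, y) = 6*y**2 + 14*y + 8; vanishes at y ∈ {-1}. (-4, -1): f_x = -3 ≠ 0.
  x = -3: f_y(-3, y) = 6*y**2 + 14*y + 8; vanishes at y ∈ {-1}. (-3, -1): f_x = 0, f = 0 — SINGULAR.
  x = -2: f_y(-2, y) = 6*y**2 + 14*y + 8; vanishes at y ∈ {-1}. (-2, -1): f_x = -3 ≠ 0.
  x = -1: f_y(-1, y) = 6*y**2 + 14*y + 8; vanishes at y ∈ {-1}. (-1, -1): f_x = -12 ≠ 0.
  x = 0: f_y(0, y) = 6*y**2 + 14*y + 8; vanishes at y ∈ {-1}. (0, -1): f_x = -27 ≠ 0.
  x = 1: f_y(1, y) = 6*y**2 + 14*y + 8; vanishes at y ∈ {-1}. (1, -1): f_x = -48 ≠ 0.
  x = 2: f_y(2, y) = 6*y**2 + 14*y + 8; vanishes at y ∈ {-1}. (2, -1): f_x = -75 ≠ 0.
  x = 3: f_y(3, y) = 6*y**2 + 14*y + 8; vanishes at y ∈ {-1}. (3, -1): f_x = -108 ≠ 0.
  x = 4: f_y(4, y) = 6*y**2 + 14*y + 8; vanishes at y ∈ {-1}. (4, -1): f_x = -147 ≠ 0.
Only singular point on the grid: (-3, -1).
Classify: substitute x = -3 + u, y = -1 + v and expand: f = -u**3 + 2*v**3 + v**2.
No constant or linear terms (consistent with a singular point). Quadratic part: v**2. Cubic part: -u**3 + 2*v**3.
The quadratic part v**2 is a perfect square, so there is a single (double) tangent line v = 0, i.e. y = -1. Restricting the cubic part to that line (v = 0) leaves -u**3 ≠ 0, so f is not divisible by v and the branch is v² ≈ u**3 to lowest order — this is a cusp.
Classification: cusp.


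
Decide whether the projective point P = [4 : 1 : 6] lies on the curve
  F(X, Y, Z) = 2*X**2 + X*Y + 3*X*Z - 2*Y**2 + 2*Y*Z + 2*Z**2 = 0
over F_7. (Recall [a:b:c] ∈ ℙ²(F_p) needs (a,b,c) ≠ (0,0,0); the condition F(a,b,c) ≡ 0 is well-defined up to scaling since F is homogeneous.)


F(4,1,6) ≡ 1 (mod 7); P is NOT on the curve.

Evaluate F(4, 1, 6) term-by-term (mod 7).
  2*X**2 ↦ 2·16·1·1 = 32
  X*Y ↦ 1·4·1·1 = 4
  3*X*Z ↦ 3·4·1·6 = 72
  -2*Y**2 ↦ -2·1·1·1 = -2
  2*Y*Z ↦ 2·1·1·6 = 12
  2*Z**2 ↦ 2·1·1·36 = 72
Sum: F(4, 1, 6) = (32) + (4) + (72) + (-2) + (12) + (72) = 190.
Reducing mod 7: 190 ≡ 1 (mod 7).
Since F(a, b, c) ≡ 1 ≠ 0 (mod 7), P does NOT lie on the curve.


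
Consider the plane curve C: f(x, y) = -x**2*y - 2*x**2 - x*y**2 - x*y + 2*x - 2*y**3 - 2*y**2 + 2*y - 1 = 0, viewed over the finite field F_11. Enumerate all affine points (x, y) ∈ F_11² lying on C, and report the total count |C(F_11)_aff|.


Affine F_11-points: {(2, 6), (4, 3), (4, 6), (4, 10), (5, 3), (6, 7), (9, 10), (10, 7)}; count = 8.

For each of the 121 pairs (x, y) ∈ F_11², evaluate f(x, y) mod 11. Record the zeros.
  x = 0: [0↦10, 1↦8, 2↦1, 3↦10, 4↦1, 5↦6, 6↦2, 7↦10, 8↦7, 9↦3, 10↦8]  zeros at y ∈ ∅
  x = 1: [0↦10, 1↦5, 2↦4, 3↦6, 4↦10, 5↦4, 6↦9, 7↦2, 8↦4, 9↦3, 10↦9]  zeros at y ∈ ∅
  x = 2: [0↦6, 1↦7, 2↦10, 3↦3, 4↦7, 5↦10, 6↦0, 7↦9, 8↦3, 9↦3, 10↦8]  zeros at y ∈ {6}
  x = 3: [0↦9, 1↦3, 2↦8, 3↦1, 4↦3, 5↦2, 6↦8, 7↦9, 8↦4, 9↦3, 10↦5]  zeros at y ∈ ∅
  x = 4: [0↦8, 1↦4, 2↦9, 3↦0, 4↦9, 5↦2, 6↦0, 7↦2, 8↦7, 9↦3, 10↦0]  zeros at y ∈ {3, 6, 10}
  x = 5: [0↦3, 1↦10, 2↦2, 3↦0, 4↦3, 5↦10, 6↦9, 7↦10, 8↦1, 9↦3, 10↦4]  zeros at y ∈ {3}
  x = 6: [0↦5, 1↦10, 2↦9, 3↦1, 4↦7, 5↦4, 6↦2, 7↦0, 8↦8, 9↦3, 10↦6]  zeros at y ∈ {7}
  x = 7: [0↦3, 1↦4, 2↦8, 3↦3, 4↦10, 5↦6, 6↦1, 7↦5, 8↦6, 9↦3, 10↦6]  zeros at y ∈ ∅
  x = 8: [0↦8, 1↦3, 2↦10, 3↦6, 4↦1, 5↦5, 6↦6, 7↦3, 8↦6, 9↦3, 10↦4]  zeros at y ∈ ∅
  x = 9: [0↦9, 1↦7, 2↦4, 3↦10, 4↦2, 5↦1, 6↦6, 7↦5, 8↦8, 9↦3, 10↦0]  zeros at y ∈ {10}
  x = 10: [0↦6, 1↦5, 2↦1, 3↦4, 4↦2, 5↦5, 6↦1, 7↦0, 8↦1, 9↦3, 10↦5]  zeros at y ∈ {7}
Collecting zeros: affine points = {(2, 6), (4, 3), (4, 6), (4, 10), (5, 3), (6, 7), (9, 10), (10, 7)}.
Total count |C(F_11)_aff| = 8.
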